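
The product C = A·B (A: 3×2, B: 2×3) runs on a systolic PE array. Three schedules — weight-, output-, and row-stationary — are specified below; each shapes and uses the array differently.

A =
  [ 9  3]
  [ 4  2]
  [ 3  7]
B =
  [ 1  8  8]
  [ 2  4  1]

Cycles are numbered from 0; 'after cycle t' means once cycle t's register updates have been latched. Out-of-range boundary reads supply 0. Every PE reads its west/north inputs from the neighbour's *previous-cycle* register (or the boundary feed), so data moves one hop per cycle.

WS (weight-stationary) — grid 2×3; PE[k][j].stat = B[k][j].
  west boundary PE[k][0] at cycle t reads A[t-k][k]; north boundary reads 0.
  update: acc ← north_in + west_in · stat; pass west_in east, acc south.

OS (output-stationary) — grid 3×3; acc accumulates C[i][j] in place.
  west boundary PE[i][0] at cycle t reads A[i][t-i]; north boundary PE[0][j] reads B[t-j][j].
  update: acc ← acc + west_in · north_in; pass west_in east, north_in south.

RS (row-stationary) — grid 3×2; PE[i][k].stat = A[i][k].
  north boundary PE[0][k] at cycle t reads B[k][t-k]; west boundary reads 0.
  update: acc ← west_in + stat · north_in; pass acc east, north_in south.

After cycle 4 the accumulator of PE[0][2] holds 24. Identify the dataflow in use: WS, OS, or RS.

WS (2×3 grid), PE[0][2]:
  c0 r0c2: 0 / 0 / 0
  c1 r0c2: 0 / 0 / 0
  c2 r0c2: 72 / 9 / 72
  c3 r0c2: 32 / 4 / 32
  c4 r0c2: 24 / 3 / 24
OS (3×3 grid), PE[0][2]:
  c0 r0c2: 0 / 0 / 0
  c1 r0c2: 0 / 0 / 0
  c2 r0c2: 72 / 9 / 8
  c3 r0c2: 75 / 3 / 1
  c4 r0c2: 75 / 0 / 0
RS (3×2): PE[0][2] does not exist.

dataflow = WS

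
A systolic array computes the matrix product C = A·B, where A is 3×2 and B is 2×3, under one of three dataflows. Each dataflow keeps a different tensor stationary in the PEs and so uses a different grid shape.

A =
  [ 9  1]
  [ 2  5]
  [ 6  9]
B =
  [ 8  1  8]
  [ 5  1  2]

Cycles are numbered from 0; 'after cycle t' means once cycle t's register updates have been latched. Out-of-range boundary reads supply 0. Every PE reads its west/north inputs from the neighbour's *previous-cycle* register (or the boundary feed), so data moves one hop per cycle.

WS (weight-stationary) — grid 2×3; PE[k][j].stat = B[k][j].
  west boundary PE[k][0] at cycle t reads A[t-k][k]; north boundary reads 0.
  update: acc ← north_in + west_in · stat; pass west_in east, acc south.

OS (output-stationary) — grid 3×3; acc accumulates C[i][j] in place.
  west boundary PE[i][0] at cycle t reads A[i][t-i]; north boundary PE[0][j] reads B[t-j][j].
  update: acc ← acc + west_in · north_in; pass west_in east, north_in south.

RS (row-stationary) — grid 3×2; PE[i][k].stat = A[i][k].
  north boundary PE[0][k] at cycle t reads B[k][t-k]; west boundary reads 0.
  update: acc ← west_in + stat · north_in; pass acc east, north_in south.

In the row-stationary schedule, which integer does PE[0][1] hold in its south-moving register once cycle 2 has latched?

RS 3×2: PE[0][1] cycle-by-cycle (with neighbour feeds):
  c0 r0c0: 72 / 72 / 8
  c0 r0c1: 0 / 0 / 0
  c1 r0c0: 9 / 9 / 1
  c1 r0c1: 77 / 77 / 5
  c2 r0c0: 72 / 72 / 8
  c2 r0c1: 10 / 10 / 1

register = 1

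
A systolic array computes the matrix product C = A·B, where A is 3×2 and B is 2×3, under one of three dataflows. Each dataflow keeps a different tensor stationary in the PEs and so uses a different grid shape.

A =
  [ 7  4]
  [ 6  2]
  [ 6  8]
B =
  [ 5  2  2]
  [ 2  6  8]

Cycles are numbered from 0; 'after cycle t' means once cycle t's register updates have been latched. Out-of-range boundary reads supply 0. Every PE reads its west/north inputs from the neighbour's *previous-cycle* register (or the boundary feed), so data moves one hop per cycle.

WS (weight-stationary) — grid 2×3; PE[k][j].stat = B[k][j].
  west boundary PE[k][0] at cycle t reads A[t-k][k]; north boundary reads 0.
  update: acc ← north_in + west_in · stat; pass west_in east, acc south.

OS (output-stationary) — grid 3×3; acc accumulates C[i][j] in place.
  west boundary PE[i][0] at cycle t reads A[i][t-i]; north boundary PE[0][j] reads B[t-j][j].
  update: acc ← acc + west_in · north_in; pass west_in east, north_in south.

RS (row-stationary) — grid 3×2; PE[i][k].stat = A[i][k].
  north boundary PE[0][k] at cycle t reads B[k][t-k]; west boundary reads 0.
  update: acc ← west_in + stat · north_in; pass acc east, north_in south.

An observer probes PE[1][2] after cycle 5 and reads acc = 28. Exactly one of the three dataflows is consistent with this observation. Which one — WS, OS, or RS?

WS (2×3 grid), PE[1][2]:
  cycle 0: PE[1][2] → acc 0, east 0, south 0
  cycle 1: PE[1][2] → acc 0, east 0, south 0
  cycle 2: PE[1][2] → acc 0, east 0, south 0
  cycle 3: PE[1][2] → acc 46, east 4, south 46
  cycle 4: PE[1][2] → acc 28, east 2, south 28
  cycle 5: PE[1][2] → acc 76, east 8, south 76
OS (3×3 grid), PE[1][2]:
  cycle 0: PE[1][2] → acc 0, east 0, south 0
  cycle 1: PE[1][2] → acc 0, east 0, south 0
  cycle 2: PE[1][2] → acc 0, east 0, south 0
  cycle 3: PE[1][2] → acc 12, east 6, south 2
  cycle 4: PE[1][2] → acc 28, east 2, south 8
  cycle 5: PE[1][2] → acc 28, east 0, south 0
— RS: 3×2 array has no PE[1][2].

dataflow = OS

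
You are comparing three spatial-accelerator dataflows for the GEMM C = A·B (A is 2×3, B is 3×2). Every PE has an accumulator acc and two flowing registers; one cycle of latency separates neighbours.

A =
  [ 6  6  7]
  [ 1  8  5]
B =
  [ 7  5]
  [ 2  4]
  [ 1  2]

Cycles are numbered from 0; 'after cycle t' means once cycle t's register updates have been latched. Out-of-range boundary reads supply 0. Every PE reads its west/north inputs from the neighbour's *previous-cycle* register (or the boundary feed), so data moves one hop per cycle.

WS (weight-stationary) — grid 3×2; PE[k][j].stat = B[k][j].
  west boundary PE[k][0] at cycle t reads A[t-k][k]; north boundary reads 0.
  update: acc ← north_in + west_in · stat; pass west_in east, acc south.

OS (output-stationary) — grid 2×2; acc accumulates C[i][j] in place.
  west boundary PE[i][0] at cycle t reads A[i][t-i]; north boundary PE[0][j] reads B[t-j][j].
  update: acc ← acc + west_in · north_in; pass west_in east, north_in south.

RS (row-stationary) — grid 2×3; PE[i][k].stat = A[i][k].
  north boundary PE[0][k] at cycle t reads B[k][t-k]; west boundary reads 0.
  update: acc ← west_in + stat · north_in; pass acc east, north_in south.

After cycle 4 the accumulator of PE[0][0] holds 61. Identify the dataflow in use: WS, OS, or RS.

Under WS (3×2), PE[0][0]:
  t=0 PE[0][0]: acc=42 h=6 v=42
  t=1 PE[0][0]: acc=7 h=1 v=7
  t=2 PE[0][0]: acc=0 h=0 v=0
  t=3 PE[0][0]: acc=0 h=0 v=0
  t=4 PE[0][0]: acc=0 h=0 v=0
Under OS (2×2), PE[0][0]:
  t=0 PE[0][0]: acc=42 h=6 v=7
  t=1 PE[0][0]: acc=54 h=6 v=2
  t=2 PE[0][0]: acc=61 h=7 v=1
  t=3 PE[0][0]: acc=61 h=0 v=0
  t=4 PE[0][0]: acc=61 h=0 v=0
Under RS (2×3), PE[0][0]:
  t=0 PE[0][0]: acc=42 h=42 v=7
  t=1 PE[0][0]: acc=30 h=30 v=5
  t=2 PE[0][0]: acc=0 h=0 v=0
  t=3 PE[0][0]: acc=0 h=0 v=0
  t=4 PE[0][0]: acc=0 h=0 v=0

dataflow = OS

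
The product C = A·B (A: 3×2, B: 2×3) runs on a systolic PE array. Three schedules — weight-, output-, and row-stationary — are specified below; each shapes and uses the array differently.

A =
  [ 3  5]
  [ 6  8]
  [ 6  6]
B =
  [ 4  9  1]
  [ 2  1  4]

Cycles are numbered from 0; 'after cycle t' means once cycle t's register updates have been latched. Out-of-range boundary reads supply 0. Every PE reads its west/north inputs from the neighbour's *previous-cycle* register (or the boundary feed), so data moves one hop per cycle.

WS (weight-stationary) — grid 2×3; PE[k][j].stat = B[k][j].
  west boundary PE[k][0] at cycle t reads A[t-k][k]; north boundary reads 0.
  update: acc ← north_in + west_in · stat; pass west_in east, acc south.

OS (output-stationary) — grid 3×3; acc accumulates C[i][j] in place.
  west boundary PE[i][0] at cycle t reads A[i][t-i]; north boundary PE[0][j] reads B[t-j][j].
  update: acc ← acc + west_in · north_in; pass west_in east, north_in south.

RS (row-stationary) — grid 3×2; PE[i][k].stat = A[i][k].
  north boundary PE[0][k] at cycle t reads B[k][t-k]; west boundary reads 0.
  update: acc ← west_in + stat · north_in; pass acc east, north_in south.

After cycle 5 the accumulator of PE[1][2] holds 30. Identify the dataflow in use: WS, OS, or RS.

— WS: 2×3; PE[1][2] trace:
  0: (1,2).acc=0  regs=<0,0>
  1: (1,2).acc=0  regs=<0,0>
  2: (1,2).acc=0  regs=<0,0>
  3: (1,2).acc=23  regs=<5,23>
  4: (1,2).acc=38  regs=<8,38>
  5: (1,2).acc=30  regs=<6,30>
— OS: 3×3; PE[1][2] trace:
  0: (1,2).acc=0  regs=<0,0>
  1: (1,2).acc=0  regs=<0,0>
  2: (1,2).acc=0  regs=<0,0>
  3: (1,2).acc=6  regs=<6,1>
  4: (1,2).acc=38  regs=<8,4>
  5: (1,2).acc=38  regs=<0,0>
RS: PE[1][2] is outside its 3×2 grid.

dataflow = WS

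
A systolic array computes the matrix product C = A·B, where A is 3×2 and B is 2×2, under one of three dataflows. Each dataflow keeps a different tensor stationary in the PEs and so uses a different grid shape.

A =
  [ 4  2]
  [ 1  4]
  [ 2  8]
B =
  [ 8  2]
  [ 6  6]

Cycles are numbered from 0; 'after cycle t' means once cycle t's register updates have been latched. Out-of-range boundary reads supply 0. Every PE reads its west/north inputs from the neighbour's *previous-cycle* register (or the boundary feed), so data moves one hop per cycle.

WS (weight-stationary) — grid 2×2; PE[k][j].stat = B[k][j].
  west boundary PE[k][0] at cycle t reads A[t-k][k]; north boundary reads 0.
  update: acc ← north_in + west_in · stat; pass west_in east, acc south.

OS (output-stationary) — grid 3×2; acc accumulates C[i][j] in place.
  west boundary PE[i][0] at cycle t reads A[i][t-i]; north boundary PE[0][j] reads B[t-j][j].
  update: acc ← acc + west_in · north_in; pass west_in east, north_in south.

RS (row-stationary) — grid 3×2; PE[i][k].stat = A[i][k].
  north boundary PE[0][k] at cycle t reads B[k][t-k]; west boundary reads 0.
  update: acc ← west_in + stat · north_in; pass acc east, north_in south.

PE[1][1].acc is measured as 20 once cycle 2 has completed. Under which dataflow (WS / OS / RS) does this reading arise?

WS [2×2] PE[1][1] across cycles:
  c0 r1c1: 0 / 0 / 0
  c1 r1c1: 0 / 0 / 0
  c2 r1c1: 20 / 2 / 20
OS [3×2] PE[1][1] across cycles:
  c0 r1c1: 0 / 0 / 0
  c1 r1c1: 0 / 0 / 0
  c2 r1c1: 2 / 1 / 2
RS [3×2] PE[1][1] across cycles:
  c0 r1c1: 0 / 0 / 0
  c1 r1c1: 0 / 0 / 0
  c2 r1c1: 32 / 32 / 6

dataflow = WS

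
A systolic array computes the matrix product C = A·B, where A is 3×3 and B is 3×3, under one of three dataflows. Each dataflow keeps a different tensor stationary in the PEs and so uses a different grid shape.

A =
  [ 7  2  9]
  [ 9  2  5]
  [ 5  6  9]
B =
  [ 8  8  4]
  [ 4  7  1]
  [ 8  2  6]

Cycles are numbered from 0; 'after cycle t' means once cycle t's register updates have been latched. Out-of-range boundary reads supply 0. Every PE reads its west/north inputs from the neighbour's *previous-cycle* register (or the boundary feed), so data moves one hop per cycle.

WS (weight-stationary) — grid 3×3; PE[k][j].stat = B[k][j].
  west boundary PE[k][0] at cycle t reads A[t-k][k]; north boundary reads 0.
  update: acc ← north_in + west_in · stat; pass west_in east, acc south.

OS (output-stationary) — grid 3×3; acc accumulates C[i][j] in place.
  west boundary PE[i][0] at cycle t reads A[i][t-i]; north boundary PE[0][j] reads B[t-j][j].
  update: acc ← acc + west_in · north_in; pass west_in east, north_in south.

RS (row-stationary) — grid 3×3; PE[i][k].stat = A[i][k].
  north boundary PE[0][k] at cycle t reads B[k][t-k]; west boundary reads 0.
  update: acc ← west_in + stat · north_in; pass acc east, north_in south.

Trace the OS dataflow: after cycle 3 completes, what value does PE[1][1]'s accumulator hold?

OS (3×3). Following PE[1][1] plus its west/north inputs:
  after 0 — PE[0][1] acc=0, pass-E 0, pass-S 0
  after 0 — PE[1][0] acc=0, pass-E 0, pass-S 0
  after 0 — PE[1][1] acc=0, pass-E 0, pass-S 0
  after 1 — PE[0][1] acc=56, pass-E 7, pass-S 8
  after 1 — PE[1][0] acc=72, pass-E 9, pass-S 8
  after 1 — PE[1][1] acc=0, pass-E 0, pass-S 0
  after 2 — PE[0][1] acc=70, pass-E 2, pass-S 7
  after 2 — PE[1][0] acc=80, pass-E 2, pass-S 4
  after 2 — PE[1][1] acc=72, pass-E 9, pass-S 8
  after 3 — PE[0][1] acc=88, pass-E 9, pass-S 2
  after 3 — PE[1][0] acc=120, pass-E 5, pass-S 8
  after 3 — PE[1][1] acc=86, pass-E 2, pass-S 7

PE[1][1].acc = 86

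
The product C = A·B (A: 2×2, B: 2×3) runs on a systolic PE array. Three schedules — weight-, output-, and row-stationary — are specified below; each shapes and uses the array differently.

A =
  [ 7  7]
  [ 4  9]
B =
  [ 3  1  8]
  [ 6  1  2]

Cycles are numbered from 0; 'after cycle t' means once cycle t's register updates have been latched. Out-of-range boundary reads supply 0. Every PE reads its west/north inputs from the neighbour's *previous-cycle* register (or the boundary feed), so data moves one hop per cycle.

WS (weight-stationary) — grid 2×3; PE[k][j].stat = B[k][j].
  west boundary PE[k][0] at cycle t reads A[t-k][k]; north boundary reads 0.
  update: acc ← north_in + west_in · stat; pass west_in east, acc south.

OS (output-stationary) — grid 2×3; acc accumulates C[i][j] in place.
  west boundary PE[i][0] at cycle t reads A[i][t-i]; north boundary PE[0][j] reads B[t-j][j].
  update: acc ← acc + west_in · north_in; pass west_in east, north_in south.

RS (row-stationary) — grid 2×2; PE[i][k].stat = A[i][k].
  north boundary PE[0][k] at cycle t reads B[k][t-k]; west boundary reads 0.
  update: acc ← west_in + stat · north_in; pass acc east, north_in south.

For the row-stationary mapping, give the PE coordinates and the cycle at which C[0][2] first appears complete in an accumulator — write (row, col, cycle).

(row, col, cycle) = (0, 1, 3)

Under RS, C[0][2] lands at PE[0][1]:
  c0 r0c1: 0 / 0 / 0
  c1 r0c1: 63 / 63 / 6
  c2 r0c1: 14 / 14 / 1
  c3 r0c1: 70 / 70 / 2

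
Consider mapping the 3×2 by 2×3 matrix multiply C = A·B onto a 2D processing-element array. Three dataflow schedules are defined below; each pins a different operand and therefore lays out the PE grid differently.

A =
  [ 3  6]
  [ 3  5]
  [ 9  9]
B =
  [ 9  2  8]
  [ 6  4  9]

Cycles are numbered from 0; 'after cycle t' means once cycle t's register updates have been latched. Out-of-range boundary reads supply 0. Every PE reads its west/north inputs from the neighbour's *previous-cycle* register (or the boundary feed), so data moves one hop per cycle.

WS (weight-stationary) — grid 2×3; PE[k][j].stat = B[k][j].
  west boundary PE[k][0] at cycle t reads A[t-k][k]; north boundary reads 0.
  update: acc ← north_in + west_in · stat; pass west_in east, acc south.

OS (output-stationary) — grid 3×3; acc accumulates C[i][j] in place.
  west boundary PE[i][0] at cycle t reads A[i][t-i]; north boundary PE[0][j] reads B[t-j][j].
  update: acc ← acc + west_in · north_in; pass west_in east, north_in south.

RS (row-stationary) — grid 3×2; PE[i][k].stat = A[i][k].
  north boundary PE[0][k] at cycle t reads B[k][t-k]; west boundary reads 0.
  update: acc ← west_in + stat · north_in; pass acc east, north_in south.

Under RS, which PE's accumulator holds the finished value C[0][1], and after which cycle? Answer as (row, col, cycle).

RS — PE[0][1] is where C[0][1] collects:
  cycle 0: PE[0][1] → acc 0, east 0, south 0
  cycle 1: PE[0][1] → acc 63, east 63, south 6
  cycle 2: PE[0][1] → acc 30, east 30, south 4

(row, col, cycle) = (0, 1, 2)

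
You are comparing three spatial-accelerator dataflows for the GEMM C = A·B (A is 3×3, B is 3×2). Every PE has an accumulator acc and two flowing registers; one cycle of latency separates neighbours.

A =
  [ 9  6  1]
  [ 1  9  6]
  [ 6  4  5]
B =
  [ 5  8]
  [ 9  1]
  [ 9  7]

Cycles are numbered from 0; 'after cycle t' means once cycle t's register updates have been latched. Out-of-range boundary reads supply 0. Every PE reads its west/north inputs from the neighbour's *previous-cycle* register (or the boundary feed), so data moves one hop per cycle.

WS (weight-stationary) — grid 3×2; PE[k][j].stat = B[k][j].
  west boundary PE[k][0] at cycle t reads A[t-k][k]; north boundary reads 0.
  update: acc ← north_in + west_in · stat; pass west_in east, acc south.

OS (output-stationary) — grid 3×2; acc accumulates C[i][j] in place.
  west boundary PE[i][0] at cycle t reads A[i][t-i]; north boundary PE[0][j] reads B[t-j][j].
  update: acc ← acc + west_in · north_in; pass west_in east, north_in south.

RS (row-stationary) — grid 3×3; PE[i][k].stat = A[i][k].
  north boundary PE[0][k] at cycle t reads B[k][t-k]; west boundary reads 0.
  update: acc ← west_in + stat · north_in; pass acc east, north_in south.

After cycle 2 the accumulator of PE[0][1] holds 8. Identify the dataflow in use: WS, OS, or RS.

dataflow = WS

WS [3×2] PE[0][1] across cycles:
  step 0 · PE0,1: acc=0; fwd→0 fwd↓0
  step 1 · PE0,1: acc=72; fwd→9 fwd↓72
  step 2 · PE0,1: acc=8; fwd→1 fwd↓8
OS [3×2] PE[0][1] across cycles:
  step 0 · PE0,1: acc=0; fwd→0 fwd↓0
  step 1 · PE0,1: acc=72; fwd→9 fwd↓8
  step 2 · PE0,1: acc=78; fwd→6 fwd↓1
RS [3×3] PE[0][1] across cycles:
  step 0 · PE0,1: acc=0; fwd→0 fwd↓0
  step 1 · PE0,1: acc=99; fwd→99 fwd↓9
  step 2 · PE0,1: acc=78; fwd→78 fwd↓1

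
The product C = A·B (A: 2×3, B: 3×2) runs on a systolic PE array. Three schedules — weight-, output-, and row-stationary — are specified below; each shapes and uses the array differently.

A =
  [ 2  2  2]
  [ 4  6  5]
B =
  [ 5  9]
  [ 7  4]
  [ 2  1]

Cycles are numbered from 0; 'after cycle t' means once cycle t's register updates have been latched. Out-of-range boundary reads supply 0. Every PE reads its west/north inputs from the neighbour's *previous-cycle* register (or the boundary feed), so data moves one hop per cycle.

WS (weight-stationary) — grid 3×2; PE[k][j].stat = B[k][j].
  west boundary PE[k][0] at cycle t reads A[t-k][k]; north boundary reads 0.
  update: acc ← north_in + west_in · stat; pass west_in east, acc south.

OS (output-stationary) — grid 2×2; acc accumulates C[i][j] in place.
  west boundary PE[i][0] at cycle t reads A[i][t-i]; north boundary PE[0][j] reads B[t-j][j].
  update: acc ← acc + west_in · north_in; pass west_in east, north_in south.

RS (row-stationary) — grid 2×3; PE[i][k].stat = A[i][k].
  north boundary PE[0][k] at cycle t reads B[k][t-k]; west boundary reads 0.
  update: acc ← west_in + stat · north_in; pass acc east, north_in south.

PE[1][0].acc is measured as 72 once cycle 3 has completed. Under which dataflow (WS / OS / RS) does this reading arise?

dataflow = OS

Under WS (3×2), PE[1][0]:
  [0] (1,0) acc=0 (h:0 v:0)
  [1] (1,0) acc=24 (h:2 v:24)
  [2] (1,0) acc=62 (h:6 v:62)
  [3] (1,0) acc=0 (h:0 v:0)
Under OS (2×2), PE[1][0]:
  [0] (1,0) acc=0 (h:0 v:0)
  [1] (1,0) acc=20 (h:4 v:5)
  [2] (1,0) acc=62 (h:6 v:7)
  [3] (1,0) acc=72 (h:5 v:2)
Under RS (2×3), PE[1][0]:
  [0] (1,0) acc=0 (h:0 v:0)
  [1] (1,0) acc=20 (h:20 v:5)
  [2] (1,0) acc=36 (h:36 v:9)
  [3] (1,0) acc=0 (h:0 v:0)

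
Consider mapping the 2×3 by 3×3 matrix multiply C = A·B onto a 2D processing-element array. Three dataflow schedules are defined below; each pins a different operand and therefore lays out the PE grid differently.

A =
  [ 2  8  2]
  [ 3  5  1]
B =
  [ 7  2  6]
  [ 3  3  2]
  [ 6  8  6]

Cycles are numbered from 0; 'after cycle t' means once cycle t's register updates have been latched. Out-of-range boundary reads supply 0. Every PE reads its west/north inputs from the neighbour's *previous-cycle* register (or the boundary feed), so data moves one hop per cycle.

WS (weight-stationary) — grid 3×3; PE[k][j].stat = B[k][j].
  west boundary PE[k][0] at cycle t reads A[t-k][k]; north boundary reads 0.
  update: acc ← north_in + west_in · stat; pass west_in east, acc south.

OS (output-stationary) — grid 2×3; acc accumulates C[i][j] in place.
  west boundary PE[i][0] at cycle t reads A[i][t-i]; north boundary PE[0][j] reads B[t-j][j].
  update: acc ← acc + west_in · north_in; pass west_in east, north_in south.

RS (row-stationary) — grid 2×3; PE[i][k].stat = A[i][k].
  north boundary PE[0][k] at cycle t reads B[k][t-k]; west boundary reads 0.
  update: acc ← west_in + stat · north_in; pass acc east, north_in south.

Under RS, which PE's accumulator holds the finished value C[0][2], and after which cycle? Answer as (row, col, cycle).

RS: C[0][2] accumulates in PE[0][2]:
  c0 r0c2: 0 / 0 / 0
  c1 r0c2: 0 / 0 / 0
  c2 r0c2: 50 / 50 / 6
  c3 r0c2: 44 / 44 / 8
  c4 r0c2: 40 / 40 / 6

(row, col, cycle) = (0, 2, 4)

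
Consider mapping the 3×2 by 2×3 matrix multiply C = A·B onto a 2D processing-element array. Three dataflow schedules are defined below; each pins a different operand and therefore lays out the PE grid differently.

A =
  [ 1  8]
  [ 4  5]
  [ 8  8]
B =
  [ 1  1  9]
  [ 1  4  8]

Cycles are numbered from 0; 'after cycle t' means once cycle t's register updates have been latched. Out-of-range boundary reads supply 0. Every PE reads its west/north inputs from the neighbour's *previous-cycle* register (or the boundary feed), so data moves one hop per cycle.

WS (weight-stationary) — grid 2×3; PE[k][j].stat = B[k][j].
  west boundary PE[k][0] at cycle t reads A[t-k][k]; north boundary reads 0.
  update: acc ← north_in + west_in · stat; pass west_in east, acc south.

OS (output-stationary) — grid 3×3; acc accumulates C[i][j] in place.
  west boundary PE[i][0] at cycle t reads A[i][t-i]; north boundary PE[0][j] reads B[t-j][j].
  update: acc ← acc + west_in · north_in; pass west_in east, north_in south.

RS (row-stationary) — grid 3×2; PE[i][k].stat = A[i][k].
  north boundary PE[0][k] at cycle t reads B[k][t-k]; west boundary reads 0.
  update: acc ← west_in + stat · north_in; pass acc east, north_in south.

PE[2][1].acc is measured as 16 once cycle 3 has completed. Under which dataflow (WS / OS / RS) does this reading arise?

dataflow = RS

WS (2×3): PE[2][1] does not exist.
OS [3×3] PE[2][1] across cycles:
  t=0 PE[2][1]: acc=0 h=0 v=0
  t=1 PE[2][1]: acc=0 h=0 v=0
  t=2 PE[2][1]: acc=0 h=0 v=0
  t=3 PE[2][1]: acc=8 h=8 v=1
RS [3×2] PE[2][1] across cycles:
  t=0 PE[2][1]: acc=0 h=0 v=0
  t=1 PE[2][1]: acc=0 h=0 v=0
  t=2 PE[2][1]: acc=0 h=0 v=0
  t=3 PE[2][1]: acc=16 h=16 v=1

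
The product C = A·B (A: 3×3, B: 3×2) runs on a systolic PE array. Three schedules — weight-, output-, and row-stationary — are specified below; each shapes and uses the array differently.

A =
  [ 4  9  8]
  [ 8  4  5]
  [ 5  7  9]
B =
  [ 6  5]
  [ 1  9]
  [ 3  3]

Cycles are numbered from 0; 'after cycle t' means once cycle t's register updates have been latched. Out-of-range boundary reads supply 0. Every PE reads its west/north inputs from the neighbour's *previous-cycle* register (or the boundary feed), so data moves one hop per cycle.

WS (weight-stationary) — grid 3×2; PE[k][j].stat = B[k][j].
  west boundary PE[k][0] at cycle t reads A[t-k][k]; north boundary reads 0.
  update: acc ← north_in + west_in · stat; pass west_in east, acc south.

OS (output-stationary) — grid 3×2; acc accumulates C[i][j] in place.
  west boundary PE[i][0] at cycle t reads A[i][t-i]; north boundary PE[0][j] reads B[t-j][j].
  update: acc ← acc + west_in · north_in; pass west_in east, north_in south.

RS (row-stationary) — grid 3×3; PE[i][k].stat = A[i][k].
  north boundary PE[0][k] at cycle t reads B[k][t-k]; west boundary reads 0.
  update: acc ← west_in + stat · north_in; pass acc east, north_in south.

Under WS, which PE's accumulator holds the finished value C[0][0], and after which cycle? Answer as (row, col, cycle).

WS — PE[2][0] is where C[0][0] collects:
  after 0 — PE[2][0] acc=0, pass-E 0, pass-S 0
  after 1 — PE[2][0] acc=0, pass-E 0, pass-S 0
  after 2 — PE[2][0] acc=57, pass-E 8, pass-S 57

(row, col, cycle) = (2, 0, 2)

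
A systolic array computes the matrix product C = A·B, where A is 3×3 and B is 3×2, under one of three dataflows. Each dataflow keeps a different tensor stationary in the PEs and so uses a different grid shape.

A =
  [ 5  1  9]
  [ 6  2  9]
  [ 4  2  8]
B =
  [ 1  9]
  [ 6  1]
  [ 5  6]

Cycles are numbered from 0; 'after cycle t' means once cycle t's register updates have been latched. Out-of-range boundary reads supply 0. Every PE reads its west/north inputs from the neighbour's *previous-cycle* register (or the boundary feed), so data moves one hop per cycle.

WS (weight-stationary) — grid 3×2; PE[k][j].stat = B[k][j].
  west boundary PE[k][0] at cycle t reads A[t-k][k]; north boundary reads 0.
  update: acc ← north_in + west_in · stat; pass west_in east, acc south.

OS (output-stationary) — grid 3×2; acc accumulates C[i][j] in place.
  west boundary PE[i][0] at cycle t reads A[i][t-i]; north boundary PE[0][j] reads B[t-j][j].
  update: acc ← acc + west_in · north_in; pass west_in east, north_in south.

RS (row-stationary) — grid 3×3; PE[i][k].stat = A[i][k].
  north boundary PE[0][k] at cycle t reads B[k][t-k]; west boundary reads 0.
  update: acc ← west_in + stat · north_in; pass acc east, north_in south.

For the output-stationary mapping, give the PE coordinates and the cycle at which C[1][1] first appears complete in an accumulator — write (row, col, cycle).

OS: C[1][1] accumulates in PE[1][1]:
  after 0 — PE[1][1] acc=0, pass-E 0, pass-S 0
  after 1 — PE[1][1] acc=0, pass-E 0, pass-S 0
  after 2 — PE[1][1] acc=54, pass-E 6, pass-S 9
  after 3 — PE[1][1] acc=56, pass-E 2, pass-S 1
  after 4 — PE[1][1] acc=110, pass-E 9, pass-S 6

(row, col, cycle) = (1, 1, 4)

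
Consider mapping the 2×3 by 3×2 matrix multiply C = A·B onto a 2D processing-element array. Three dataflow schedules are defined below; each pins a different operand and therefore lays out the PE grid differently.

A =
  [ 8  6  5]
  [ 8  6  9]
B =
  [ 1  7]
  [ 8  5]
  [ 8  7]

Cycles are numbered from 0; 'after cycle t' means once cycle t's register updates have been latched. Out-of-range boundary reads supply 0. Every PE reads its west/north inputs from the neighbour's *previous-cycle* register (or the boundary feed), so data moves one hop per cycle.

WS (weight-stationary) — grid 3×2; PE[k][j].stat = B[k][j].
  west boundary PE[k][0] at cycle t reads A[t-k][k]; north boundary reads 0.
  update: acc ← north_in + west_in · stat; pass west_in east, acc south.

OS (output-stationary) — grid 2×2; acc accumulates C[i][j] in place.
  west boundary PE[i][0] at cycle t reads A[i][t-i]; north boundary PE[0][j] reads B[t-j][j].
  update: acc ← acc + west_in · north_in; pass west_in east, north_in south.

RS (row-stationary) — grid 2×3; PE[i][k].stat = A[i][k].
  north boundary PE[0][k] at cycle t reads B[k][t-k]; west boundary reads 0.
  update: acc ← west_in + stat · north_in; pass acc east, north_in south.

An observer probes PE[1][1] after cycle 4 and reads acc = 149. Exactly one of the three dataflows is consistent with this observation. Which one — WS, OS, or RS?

WS (3×2 grid), PE[1][1]:
  after 0 — PE[1][1] acc=0, pass-E 0, pass-S 0
  after 1 — PE[1][1] acc=0, pass-E 0, pass-S 0
  after 2 — PE[1][1] acc=86, pass-E 6, pass-S 86
  after 3 — PE[1][1] acc=86, pass-E 6, pass-S 86
  after 4 — PE[1][1] acc=0, pass-E 0, pass-S 0
OS (2×2 grid), PE[1][1]:
  after 0 — PE[1][1] acc=0, pass-E 0, pass-S 0
  after 1 — PE[1][1] acc=0, pass-E 0, pass-S 0
  after 2 — PE[1][1] acc=56, pass-E 8, pass-S 7
  after 3 — PE[1][1] acc=86, pass-E 6, pass-S 5
  after 4 — PE[1][1] acc=149, pass-E 9, pass-S 7
RS (2×3 grid), PE[1][1]:
  after 0 — PE[1][1] acc=0, pass-E 0, pass-S 0
  after 1 — PE[1][1] acc=0, pass-E 0, pass-S 0
  after 2 — PE[1][1] acc=56, pass-E 56, pass-S 8
  after 3 — PE[1][1] acc=86, pass-E 86, pass-S 5
  after 4 — PE[1][1] acc=0, pass-E 0, pass-S 0

dataflow = OS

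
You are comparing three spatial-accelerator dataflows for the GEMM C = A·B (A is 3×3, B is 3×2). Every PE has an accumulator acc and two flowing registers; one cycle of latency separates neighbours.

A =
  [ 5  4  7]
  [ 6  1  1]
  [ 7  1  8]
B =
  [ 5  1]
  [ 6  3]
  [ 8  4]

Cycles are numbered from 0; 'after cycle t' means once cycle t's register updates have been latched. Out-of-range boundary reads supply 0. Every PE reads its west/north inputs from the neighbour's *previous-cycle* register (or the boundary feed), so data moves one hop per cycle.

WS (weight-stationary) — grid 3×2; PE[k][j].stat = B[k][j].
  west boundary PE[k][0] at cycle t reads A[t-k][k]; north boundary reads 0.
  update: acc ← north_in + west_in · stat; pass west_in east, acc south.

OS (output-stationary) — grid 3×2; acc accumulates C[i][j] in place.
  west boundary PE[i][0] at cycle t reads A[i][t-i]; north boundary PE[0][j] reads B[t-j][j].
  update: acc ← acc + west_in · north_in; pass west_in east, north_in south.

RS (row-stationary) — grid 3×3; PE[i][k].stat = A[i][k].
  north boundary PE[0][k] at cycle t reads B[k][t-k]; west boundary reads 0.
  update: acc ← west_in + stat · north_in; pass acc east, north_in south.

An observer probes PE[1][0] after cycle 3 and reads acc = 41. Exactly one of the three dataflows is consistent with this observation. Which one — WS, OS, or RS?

dataflow = WS

WS (3×2 grid), PE[1][0]:
  c0 r1c0: 0 / 0 / 0
  c1 r1c0: 49 / 4 / 49
  c2 r1c0: 36 / 1 / 36
  c3 r1c0: 41 / 1 / 41
OS (3×2 grid), PE[1][0]:
  c0 r1c0: 0 / 0 / 0
  c1 r1c0: 30 / 6 / 5
  c2 r1c0: 36 / 1 / 6
  c3 r1c0: 44 / 1 / 8
RS (3×3 grid), PE[1][0]:
  c0 r1c0: 0 / 0 / 0
  c1 r1c0: 30 / 30 / 5
  c2 r1c0: 6 / 6 / 1
  c3 r1c0: 0 / 0 / 0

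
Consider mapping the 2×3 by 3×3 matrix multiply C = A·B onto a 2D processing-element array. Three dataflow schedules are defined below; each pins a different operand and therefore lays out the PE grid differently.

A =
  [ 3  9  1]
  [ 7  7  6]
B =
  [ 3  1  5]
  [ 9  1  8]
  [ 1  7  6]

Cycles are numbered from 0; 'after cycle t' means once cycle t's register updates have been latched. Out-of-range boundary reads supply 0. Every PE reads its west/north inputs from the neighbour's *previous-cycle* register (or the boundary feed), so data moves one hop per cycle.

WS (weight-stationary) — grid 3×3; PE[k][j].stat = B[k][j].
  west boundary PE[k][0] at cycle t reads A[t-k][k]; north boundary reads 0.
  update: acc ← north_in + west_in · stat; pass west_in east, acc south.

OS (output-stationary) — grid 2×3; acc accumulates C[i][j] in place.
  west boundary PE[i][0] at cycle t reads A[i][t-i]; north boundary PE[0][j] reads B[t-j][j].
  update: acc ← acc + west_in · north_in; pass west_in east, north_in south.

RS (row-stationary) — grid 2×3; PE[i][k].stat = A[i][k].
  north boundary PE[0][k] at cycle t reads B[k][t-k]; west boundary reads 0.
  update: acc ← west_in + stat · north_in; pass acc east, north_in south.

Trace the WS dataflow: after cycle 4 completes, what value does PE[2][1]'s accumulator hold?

PE[2][1].acc = 56

Tracing WS — 3×3 array, target PE[2][1]:
  c0 r1c1: 0 / 0 / 0
  c0 r2c0: 0 / 0 / 0
  c0 r2c1: 0 / 0 / 0
  c1 r1c1: 0 / 0 / 0
  c1 r2c0: 0 / 0 / 0
  c1 r2c1: 0 / 0 / 0
  c2 r1c1: 12 / 9 / 12
  c2 r2c0: 91 / 1 / 91
  c2 r2c1: 0 / 0 / 0
  c3 r1c1: 14 / 7 / 14
  c3 r2c0: 90 / 6 / 90
  c3 r2c1: 19 / 1 / 19
  c4 r1c1: 0 / 0 / 0
  c4 r2c0: 0 / 0 / 0
  c4 r2c1: 56 / 6 / 56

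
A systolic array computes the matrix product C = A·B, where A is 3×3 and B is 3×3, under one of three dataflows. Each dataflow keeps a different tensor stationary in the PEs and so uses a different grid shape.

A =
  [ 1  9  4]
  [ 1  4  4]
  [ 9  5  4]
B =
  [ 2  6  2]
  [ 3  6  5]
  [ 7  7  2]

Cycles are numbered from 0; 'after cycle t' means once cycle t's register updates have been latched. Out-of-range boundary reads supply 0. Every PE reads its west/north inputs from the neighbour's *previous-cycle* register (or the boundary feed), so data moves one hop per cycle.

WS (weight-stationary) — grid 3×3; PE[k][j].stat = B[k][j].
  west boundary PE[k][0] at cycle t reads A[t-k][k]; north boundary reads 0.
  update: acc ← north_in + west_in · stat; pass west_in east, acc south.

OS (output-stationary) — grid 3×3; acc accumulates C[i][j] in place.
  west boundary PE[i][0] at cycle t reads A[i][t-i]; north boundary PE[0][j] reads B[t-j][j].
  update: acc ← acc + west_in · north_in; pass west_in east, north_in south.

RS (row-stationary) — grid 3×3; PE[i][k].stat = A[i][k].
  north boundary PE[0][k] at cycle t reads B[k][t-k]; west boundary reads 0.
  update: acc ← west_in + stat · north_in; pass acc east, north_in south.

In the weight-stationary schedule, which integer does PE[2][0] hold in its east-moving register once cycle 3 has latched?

register = 4

Tracing WS — 3×3 array, target PE[2][0]:
  step 0 · PE1,0: acc=0; fwd→0 fwd↓0
  step 0 · PE2,0: acc=0; fwd→0 fwd↓0
  step 1 · PE1,0: acc=29; fwd→9 fwd↓29
  step 1 · PE2,0: acc=0; fwd→0 fwd↓0
  step 2 · PE1,0: acc=14; fwd→4 fwd↓14
  step 2 · PE2,0: acc=57; fwd→4 fwd↓57
  step 3 · PE1,0: acc=33; fwd→5 fwd↓33
  step 3 · PE2,0: acc=42; fwd→4 fwd↓42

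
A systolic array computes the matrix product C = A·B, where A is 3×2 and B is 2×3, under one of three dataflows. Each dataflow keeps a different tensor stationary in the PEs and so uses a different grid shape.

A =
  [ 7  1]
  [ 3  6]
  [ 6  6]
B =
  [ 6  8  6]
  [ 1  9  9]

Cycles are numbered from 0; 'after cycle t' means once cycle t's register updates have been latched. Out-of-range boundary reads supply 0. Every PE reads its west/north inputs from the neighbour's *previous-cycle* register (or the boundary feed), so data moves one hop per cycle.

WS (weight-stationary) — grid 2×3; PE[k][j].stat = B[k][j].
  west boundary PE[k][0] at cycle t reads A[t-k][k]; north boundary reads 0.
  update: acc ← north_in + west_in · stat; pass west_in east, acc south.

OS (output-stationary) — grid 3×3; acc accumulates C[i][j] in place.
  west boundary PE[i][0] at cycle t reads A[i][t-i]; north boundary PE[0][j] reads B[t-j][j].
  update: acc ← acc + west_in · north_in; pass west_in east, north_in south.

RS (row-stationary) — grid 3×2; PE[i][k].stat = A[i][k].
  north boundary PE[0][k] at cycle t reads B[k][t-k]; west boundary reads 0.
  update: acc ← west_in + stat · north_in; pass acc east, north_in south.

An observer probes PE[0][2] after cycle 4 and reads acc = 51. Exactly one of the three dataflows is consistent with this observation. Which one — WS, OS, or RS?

dataflow = OS

WS [2×3] PE[0][2] across cycles:
  0: (0,2).acc=0  regs=<0,0>
  1: (0,2).acc=0  regs=<0,0>
  2: (0,2).acc=42  regs=<7,42>
  3: (0,2).acc=18  regs=<3,18>
  4: (0,2).acc=36  regs=<6,36>
OS [3×3] PE[0][2] across cycles:
  0: (0,2).acc=0  regs=<0,0>
  1: (0,2).acc=0  regs=<0,0>
  2: (0,2).acc=42  regs=<7,6>
  3: (0,2).acc=51  regs=<1,9>
  4: (0,2).acc=51  regs=<0,0>
RS: PE[0][2] is outside its 3×2 grid.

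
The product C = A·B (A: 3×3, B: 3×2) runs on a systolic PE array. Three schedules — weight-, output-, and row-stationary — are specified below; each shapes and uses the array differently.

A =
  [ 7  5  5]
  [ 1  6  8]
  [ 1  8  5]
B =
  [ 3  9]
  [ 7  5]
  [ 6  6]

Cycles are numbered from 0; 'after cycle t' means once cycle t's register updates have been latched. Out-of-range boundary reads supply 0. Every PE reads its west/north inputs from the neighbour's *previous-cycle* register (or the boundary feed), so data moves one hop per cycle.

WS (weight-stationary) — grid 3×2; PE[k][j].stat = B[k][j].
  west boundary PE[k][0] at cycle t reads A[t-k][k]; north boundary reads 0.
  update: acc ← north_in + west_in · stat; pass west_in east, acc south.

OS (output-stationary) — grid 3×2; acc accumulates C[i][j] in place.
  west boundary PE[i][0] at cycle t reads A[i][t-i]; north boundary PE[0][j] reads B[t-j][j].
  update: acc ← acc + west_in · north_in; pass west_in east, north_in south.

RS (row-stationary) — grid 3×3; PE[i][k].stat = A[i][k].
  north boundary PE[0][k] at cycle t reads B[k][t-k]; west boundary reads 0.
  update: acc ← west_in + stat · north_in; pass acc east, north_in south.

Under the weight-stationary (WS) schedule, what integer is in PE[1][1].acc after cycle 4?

PE[1][1].acc = 49

WS 3×2: PE[1][1] cycle-by-cycle (with neighbour feeds):
  @0  [0,1]  acc 0  |  →0  ↓0
  @0  [1,0]  acc 0  |  →0  ↓0
  @0  [1,1]  acc 0  |  →0  ↓0
  @1  [0,1]  acc 63  |  →7  ↓63
  @1  [1,0]  acc 56  |  →5  ↓56
  @1  [1,1]  acc 0  |  →0  ↓0
  @2  [0,1]  acc 9  |  →1  ↓9
  @2  [1,0]  acc 45  |  →6  ↓45
  @2  [1,1]  acc 88  |  →5  ↓88
  @3  [0,1]  acc 9  |  →1  ↓9
  @3  [1,0]  acc 59  |  →8  ↓59
  @3  [1,1]  acc 39  |  →6  ↓39
  @4  [0,1]  acc 0  |  →0  ↓0
  @4  [1,0]  acc 0  |  →0  ↓0
  @4  [1,1]  acc 49  |  →8  ↓49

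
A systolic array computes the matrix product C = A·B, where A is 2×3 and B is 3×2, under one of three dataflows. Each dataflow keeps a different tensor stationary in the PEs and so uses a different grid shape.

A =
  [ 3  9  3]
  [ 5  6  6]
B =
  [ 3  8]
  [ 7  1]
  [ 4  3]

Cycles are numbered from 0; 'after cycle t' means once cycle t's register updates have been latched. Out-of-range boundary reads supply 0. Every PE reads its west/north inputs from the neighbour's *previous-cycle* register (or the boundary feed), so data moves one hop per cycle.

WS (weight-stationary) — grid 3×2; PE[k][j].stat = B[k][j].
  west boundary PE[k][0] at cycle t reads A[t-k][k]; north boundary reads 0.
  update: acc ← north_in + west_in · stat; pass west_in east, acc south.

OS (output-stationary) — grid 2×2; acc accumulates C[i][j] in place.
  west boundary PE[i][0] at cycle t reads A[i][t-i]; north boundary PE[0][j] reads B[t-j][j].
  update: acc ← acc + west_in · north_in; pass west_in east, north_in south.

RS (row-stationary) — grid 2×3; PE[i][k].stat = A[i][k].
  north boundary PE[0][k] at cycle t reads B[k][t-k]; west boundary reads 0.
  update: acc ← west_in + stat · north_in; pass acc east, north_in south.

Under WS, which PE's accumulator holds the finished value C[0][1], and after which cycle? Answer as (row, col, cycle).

WS: C[0][1] accumulates in PE[2][1]:
  [0] (2,1) acc=0 (h:0 v:0)
  [1] (2,1) acc=0 (h:0 v:0)
  [2] (2,1) acc=0 (h:0 v:0)
  [3] (2,1) acc=42 (h:3 v:42)

(row, col, cycle) = (2, 1, 3)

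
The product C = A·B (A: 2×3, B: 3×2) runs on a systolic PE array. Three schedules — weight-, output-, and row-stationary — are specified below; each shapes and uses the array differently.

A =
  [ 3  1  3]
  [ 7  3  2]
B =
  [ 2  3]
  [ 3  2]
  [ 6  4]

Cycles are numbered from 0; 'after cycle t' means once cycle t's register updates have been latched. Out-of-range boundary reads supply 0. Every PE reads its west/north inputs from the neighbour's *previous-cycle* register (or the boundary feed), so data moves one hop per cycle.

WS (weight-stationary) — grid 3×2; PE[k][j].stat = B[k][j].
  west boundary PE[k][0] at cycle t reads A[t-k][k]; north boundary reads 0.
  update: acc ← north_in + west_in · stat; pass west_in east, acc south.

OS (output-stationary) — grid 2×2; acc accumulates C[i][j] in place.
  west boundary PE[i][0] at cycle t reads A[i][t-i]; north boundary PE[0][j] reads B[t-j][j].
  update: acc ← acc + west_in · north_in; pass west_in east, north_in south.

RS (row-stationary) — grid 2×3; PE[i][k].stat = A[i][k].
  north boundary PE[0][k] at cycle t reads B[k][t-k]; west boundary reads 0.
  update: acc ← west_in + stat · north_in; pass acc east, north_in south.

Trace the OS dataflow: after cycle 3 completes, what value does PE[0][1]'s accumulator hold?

PE[0][1].acc = 23

OS (2×2). Following PE[0][1] plus its west/north inputs:
  c0 r0c0: 6 / 3 / 2
  c0 r0c1: 0 / 0 / 0
  c1 r0c0: 9 / 1 / 3
  c1 r0c1: 9 / 3 / 3
  c2 r0c0: 27 / 3 / 6
  c2 r0c1: 11 / 1 / 2
  c3 r0c0: 27 / 0 / 0
  c3 r0c1: 23 / 3 / 4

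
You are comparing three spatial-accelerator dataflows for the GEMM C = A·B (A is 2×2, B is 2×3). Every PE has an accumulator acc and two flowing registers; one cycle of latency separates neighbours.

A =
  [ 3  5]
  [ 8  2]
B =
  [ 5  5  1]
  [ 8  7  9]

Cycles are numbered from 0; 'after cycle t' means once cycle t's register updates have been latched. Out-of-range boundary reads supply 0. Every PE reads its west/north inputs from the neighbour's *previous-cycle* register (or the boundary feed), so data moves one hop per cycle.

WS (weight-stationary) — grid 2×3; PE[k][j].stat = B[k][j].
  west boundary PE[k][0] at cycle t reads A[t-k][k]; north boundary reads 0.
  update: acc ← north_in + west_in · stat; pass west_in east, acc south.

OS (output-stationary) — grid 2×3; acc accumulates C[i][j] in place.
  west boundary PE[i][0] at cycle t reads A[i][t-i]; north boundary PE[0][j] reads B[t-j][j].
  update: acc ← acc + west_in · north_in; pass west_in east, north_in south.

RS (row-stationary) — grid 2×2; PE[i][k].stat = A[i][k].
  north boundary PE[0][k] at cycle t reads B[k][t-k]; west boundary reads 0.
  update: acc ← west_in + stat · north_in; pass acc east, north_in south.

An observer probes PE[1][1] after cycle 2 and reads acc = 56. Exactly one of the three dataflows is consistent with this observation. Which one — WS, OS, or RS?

dataflow = RS

— WS: 2×3; PE[1][1] trace:
  step 0 · PE1,1: acc=0; fwd→0 fwd↓0
  step 1 · PE1,1: acc=0; fwd→0 fwd↓0
  step 2 · PE1,1: acc=50; fwd→5 fwd↓50
— OS: 2×3; PE[1][1] trace:
  step 0 · PE1,1: acc=0; fwd→0 fwd↓0
  step 1 · PE1,1: acc=0; fwd→0 fwd↓0
  step 2 · PE1,1: acc=40; fwd→8 fwd↓5
— RS: 2×2; PE[1][1] trace:
  step 0 · PE1,1: acc=0; fwd→0 fwd↓0
  step 1 · PE1,1: acc=0; fwd→0 fwd↓0
  step 2 · PE1,1: acc=56; fwd→56 fwd↓8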